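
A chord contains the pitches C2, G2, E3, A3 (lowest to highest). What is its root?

A

C, G, E, A are the tones of an A minor seventh chord (A–C–E–G), making A the root.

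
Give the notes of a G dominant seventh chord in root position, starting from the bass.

G, B, D, F

G dominant seventh is G–B–D–F. Root position puts the root (G) in the bass, with the remaining tones above: G, B, D, F.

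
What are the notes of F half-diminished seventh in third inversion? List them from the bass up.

Eb, F, Ab, Cb

F half-diminished seventh is F–Ab–Cb–Eb. Third inversion puts the seventh (Eb) in the bass, with the remaining tones above: Eb, F, Ab, Cb.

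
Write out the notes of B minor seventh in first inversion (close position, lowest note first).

Spelling B minor seventh: B–D–F#–A. In first inversion the third is bass, giving D, F#, A, B from the bottom.

D, F#, A, B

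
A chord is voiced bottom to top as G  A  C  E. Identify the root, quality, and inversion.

Reducing to letter names: G, A, C, E. These stack in thirds as A–C–E–G — an A minor seventh chord.
G is the seventh of A minor seventh; seventh in the bass means third inversion (figured bass 4/2).

A minor seventh, third inversion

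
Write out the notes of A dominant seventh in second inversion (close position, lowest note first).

E, G, A, C#

The chord tones are A–C#–E–G. With the fifth (E) lowest for second inversion: E, G, A, C#.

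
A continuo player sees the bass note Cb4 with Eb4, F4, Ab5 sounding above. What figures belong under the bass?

4/3

The notes Cb, Eb, F, Ab stack in thirds as F–Ab–Cb–Eb — an F half-diminished seventh chord. The bass Cb is the fifth, so this is second inversion: figured 4/3.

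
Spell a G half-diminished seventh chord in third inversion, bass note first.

F, G, Bb, Db

Spelling G half-diminished seventh: G–Bb–Db–F. In third inversion the seventh is bass, giving F, G, Bb, Db from the bottom.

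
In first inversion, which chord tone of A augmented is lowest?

The third of A augmented (A–C#–E#) is C#; that is the bass in first inversion.

C#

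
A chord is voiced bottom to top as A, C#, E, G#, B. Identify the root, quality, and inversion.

The distinct note names are A, C#, E, G#, B. Stacked in thirds they read A–C#–E–G#–B, which is a major ninth chord on A.
With the root (A) in the bass, the chord is in root position.

A major ninth, root position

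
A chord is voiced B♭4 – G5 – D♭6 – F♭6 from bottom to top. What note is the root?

Reordering Bb, G, Db, Fb into stacked thirds gives G–Bb–Db–Fb; the bottom of that stack, G, is the root.

G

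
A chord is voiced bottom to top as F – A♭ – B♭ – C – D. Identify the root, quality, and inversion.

Bb dominant ninth, second inversion

The distinct note names are F, Ab, Bb, C, D. Stacked in thirds they read Bb–D–F–Ab–C, which is a dominant ninth chord on Bb.
F is the fifth of Bb dominant ninth; fifth in the bass means second inversion.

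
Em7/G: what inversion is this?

Em7/G means E minor seventh with G in the bass. G is the third of E minor seventh (E–G–B–D), so this is first inversion.

first inversion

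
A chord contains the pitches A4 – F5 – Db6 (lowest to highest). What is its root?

The distinct letter names are A, F, Db. Arranged as a stack of thirds they read Db–F–A, so Db is the root (a Db augmented triad).

Db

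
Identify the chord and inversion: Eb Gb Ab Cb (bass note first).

The distinct note names are Eb, Gb, Ab, Cb. Stacked in thirds they read Ab–Cb–Eb–Gb, which is a minor seventh chord on Ab.
The lowest note is Eb, the fifth of the chord, so this is second inversion (figured bass 4/3).

Ab minor seventh, second inversion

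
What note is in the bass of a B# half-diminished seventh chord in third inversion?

B# half-diminished seventh is B#–D#–F#–A#. Third inversion places the seventh in the bass: A#.

A#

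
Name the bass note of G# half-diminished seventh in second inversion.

G# half-diminished seventh is G#–B–D–F#. Second inversion places the fifth in the bass: D.

D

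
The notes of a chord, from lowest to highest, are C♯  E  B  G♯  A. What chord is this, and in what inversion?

A major ninth, first inversion

The distinct note names are C#, E, B, G#, A. Stacked in thirds they read A–C#–E–G#–B, which is a major ninth chord on A.
C# is the third of A major ninth; third in the bass means first inversion.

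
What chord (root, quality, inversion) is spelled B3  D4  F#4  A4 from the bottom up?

Reducing to letter names: B, D, F#, A. These stack in thirds as B–D–F#–A — a B minor seventh chord.
B is the root of B minor seventh; root in the bass means root position (figured bass 7).

B minor seventh, root position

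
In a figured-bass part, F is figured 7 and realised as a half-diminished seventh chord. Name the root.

F

The figures 7 mean the root of the chord is in the bass. If F is the root of a half-diminished seventh chord, the root is F (chord tones F–Ab–Cb–Eb).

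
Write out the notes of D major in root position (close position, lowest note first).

D, F#, A

Spelling D major: D–F#–A. In root position the root is bass, giving D, F#, A from the bottom.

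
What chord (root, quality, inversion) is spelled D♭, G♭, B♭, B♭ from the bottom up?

The pitch classes Db, Gb, Bb arrange in thirds as Gb–Bb–Db: a Gb major triad.
Db is the fifth of Gb major; fifth in the bass means second inversion (figured bass 6/4).

Gb major, second inversion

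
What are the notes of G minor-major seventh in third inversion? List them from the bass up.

Spelling G minor-major seventh: G–Bb–D–F#. In third inversion the seventh is bass, giving F#, G, Bb, D from the bottom.

F#, G, Bb, D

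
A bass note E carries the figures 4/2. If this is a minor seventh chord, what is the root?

F#

The figures 4/2 mean the seventh of the chord is in the bass. If E is the seventh of a minor seventh chord, the root is F# (chord tones F#–A–C#–E).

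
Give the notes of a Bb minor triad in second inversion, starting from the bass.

F, Bb, Db

Spelling Bb minor: Bb–Db–F. In second inversion the fifth is bass, giving F, Bb, Db from the bottom.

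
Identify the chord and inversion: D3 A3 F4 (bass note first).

The distinct note names are D, A, F. Stacked in thirds they read D–F–A, which is a minor triad on D.
The lowest note is D, the root of the chord, so this is root position (figured bass 5/3).

D minor, root position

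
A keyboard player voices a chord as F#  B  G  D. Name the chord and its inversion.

The distinct note names are F#, B, G, D. Stacked in thirds they read G–B–D–F#, which is a major seventh chord on G.
The lowest note is F#, the seventh of the chord, so this is third inversion (figured bass 4/2).

G major seventh, third inversion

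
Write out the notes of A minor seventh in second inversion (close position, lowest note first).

E, G, A, C

A minor seventh is A–C–E–G. Second inversion puts the fifth (E) in the bass, with the remaining tones above: E, G, A, C.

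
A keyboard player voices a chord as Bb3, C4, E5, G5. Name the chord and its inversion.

C dominant seventh, third inversion

Reducing to letter names: Bb, C, E, G. These stack in thirds as C–E–G–Bb — a C dominant seventh chord.
With the seventh (Bb) in the bass, the chord is in third inversion (figured bass 4/2).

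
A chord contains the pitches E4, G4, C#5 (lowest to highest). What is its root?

E, G, C# are the tones of a C# diminished triad (C#–E–G), making C# the root.

C#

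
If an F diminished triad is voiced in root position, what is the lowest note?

The root of F diminished (F–Ab–Cb) is F; that is the bass in root position.

F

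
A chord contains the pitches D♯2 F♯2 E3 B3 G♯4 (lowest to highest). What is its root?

The distinct letter names are D#, F#, E, B, G#. Arranged as a stack of thirds they read E–G#–B–D#–F#, so E is the root (an E major ninth chord).

E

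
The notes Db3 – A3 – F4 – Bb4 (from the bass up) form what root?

Bb

Db, A, F, Bb are the tones of a Bb minor-major seventh chord (Bb–Db–F–A), making Bb the root.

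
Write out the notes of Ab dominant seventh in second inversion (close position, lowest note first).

The chord tones are Ab–C–Eb–Gb. With the fifth (Eb) lowest for second inversion: Eb, Gb, Ab, C.

Eb, Gb, Ab, C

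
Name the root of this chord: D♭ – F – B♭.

Bb

Reordering Db, F, Bb into stacked thirds gives Bb–Db–F; the bottom of that stack, Bb, is the root.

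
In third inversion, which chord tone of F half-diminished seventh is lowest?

Eb

The seventh of F half-diminished seventh (F–Ab–Cb–Eb) is Eb; that is the bass in third inversion.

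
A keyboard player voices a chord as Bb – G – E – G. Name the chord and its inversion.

The distinct note names are Bb, G, E. Stacked in thirds they read E–G–Bb, which is a diminished triad on E.
Bb is the fifth of E diminished; fifth in the bass means second inversion (figured bass 6/4).

E diminished, second inversion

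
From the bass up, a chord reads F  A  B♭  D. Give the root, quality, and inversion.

The pitch classes F, A, Bb, D arrange in thirds as Bb–D–F–A: a Bb major seventh chord.
With the fifth (F) in the bass, the chord is in second inversion (figured bass 4/3).

Bb major seventh, second inversion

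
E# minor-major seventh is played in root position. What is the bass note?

E# minor-major seventh is E#–G#–B#–D##. Root position places the root in the bass: E#.

E#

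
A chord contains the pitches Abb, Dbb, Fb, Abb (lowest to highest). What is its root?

Dbb

Reordering Abb, Dbb, Fb into stacked thirds gives Dbb–Fb–Abb; the bottom of that stack, Dbb, is the root.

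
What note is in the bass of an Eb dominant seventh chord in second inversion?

Eb dominant seventh is Eb–G–Bb–Db. Second inversion places the fifth in the bass: Bb.

Bb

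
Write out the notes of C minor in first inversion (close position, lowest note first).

Eb, G, C

The chord tones are C–Eb–G. With the third (Eb) lowest for first inversion: Eb, G, C.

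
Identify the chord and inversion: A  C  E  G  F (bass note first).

F major ninth, first inversion

Reducing to letter names: A, C, E, G, F. These stack in thirds as F–A–C–E–G — an F major ninth chord.
With the third (A) in the bass, the chord is in first inversion.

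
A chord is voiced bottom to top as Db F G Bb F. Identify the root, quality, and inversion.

G half-diminished seventh, second inversion

Reducing to letter names: Db, F, G, Bb. These stack in thirds as G–Bb–Db–F — a G half-diminished seventh chord.
Db is the fifth of G half-diminished seventh; fifth in the bass means second inversion (figured bass 4/3).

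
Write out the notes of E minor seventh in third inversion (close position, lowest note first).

The chord tones are E–G–B–D. With the seventh (D) lowest for third inversion: D, E, G, B.

D, E, G, B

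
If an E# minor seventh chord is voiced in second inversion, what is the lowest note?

E# minor seventh is E#–G#–B#–D#. Second inversion places the fifth in the bass: B#.

B#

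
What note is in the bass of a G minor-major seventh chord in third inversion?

In third inversion the seventh is lowest. For G minor-major seventh (G–Bb–D–F#) that is F#.

F#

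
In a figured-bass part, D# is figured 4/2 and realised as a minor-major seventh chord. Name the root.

E

The figures 4/2 mean the seventh of the chord is in the bass. If D# is the seventh of a minor-major seventh chord, the root is E (chord tones E–G–B–D#).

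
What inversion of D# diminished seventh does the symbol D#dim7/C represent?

third inversion

D#dim7/C means D# diminished seventh with C in the bass. C is the seventh of D# diminished seventh (D#–F#–A–C), so this is third inversion.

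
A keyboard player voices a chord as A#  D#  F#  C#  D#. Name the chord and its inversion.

The distinct note names are A#, D#, F#, C#. Stacked in thirds they read D#–F#–A#–C#, which is a minor seventh chord on D#.
The lowest note is A#, the fifth of the chord, so this is second inversion (figured bass 4/3).

D# minor seventh, second inversion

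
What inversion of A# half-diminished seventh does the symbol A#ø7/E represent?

second inversion

A#ø7/E means A# half-diminished seventh with E in the bass. E is the fifth of A# half-diminished seventh (A#–C#–E–G#), so this is second inversion.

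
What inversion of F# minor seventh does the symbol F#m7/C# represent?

F#m7/C# means F# minor seventh with C# in the bass. C# is the fifth of F# minor seventh (F#–A–C#–E), so this is second inversion.

second inversion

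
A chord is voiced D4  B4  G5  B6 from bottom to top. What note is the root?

The distinct letter names are D, B, G. Arranged as a stack of thirds they read G–B–D, so G is the root (a G major triad).

G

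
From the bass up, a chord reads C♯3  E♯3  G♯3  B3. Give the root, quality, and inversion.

C# dominant seventh, root position

The distinct note names are C#, E#, G#, B. Stacked in thirds they read C#–E#–G#–B, which is a dominant seventh chord on C#.
The lowest note is C#, the root of the chord, so this is root position (figured bass 7).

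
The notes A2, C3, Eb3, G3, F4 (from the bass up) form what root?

F

The distinct letter names are A, C, Eb, G, F. Arranged as a stack of thirds they read F–A–C–Eb–G, so F is the root (an F dominant ninth chord).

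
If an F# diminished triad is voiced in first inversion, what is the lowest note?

The third of F# diminished (F#–A–C) is A; that is the bass in first inversion.

A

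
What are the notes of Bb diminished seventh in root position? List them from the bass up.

Bb, Db, Fb, Abb

Bb diminished seventh is Bb–Db–Fb–Abb. Root position puts the root (Bb) in the bass, with the remaining tones above: Bb, Db, Fb, Abb.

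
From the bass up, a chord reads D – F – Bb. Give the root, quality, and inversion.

Reducing to letter names: D, F, Bb. These stack in thirds as Bb–D–F — a Bb major triad.
With the third (D) in the bass, the chord is in first inversion (figured bass 6).

Bb major, first inversion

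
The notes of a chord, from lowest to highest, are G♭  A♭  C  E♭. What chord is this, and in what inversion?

The pitch classes Gb, Ab, C, Eb arrange in thirds as Ab–C–Eb–Gb: an Ab dominant seventh chord.
With the seventh (Gb) in the bass, the chord is in third inversion (figured bass 4/2).

Ab dominant seventh, third inversion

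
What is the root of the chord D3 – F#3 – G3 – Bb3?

The distinct letter names are D, F#, G, Bb. Arranged as a stack of thirds they read G–Bb–D–F#, so G is the root (a G minor-major seventh chord).

G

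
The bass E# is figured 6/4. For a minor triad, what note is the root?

A#

The figures 6/4 mean the fifth of the chord is in the bass. If E# is the fifth of a minor triad, the root is A# (chord tones A#–C#–E#).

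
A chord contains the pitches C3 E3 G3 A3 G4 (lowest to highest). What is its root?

C, E, G, A are the tones of an A minor seventh chord (A–C–E–G), making A the root.

A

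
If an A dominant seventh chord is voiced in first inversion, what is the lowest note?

The third of A dominant seventh (A–C#–E–G) is C#; that is the bass in first inversion.

C#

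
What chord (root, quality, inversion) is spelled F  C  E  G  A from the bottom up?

F major ninth, root position

The pitch classes F, C, E, G, A arrange in thirds as F–A–C–E–G: an F major ninth chord.
With the root (F) in the bass, the chord is in root position.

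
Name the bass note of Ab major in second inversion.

Eb

In second inversion the fifth is lowest. For Ab major (Ab–C–Eb) that is Eb.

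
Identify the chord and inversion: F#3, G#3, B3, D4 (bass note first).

The pitch classes F#, G#, B, D arrange in thirds as G#–B–D–F#: a G# half-diminished seventh chord.
F# is the seventh of G# half-diminished seventh; seventh in the bass means third inversion (figured bass 4/2).

G# half-diminished seventh, third inversion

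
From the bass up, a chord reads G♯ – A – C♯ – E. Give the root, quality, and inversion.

A major seventh, third inversion

The distinct note names are G#, A, C#, E. Stacked in thirds they read A–C#–E–G#, which is a major seventh chord on A.
G# is the seventh of A major seventh; seventh in the bass means third inversion (figured bass 4/2).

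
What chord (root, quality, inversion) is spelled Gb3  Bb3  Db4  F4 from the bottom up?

Gb major seventh, root position

The distinct note names are Gb, Bb, Db, F. Stacked in thirds they read Gb–Bb–Db–F, which is a major seventh chord on Gb.
The lowest note is Gb, the root of the chord, so this is root position (figured bass 7).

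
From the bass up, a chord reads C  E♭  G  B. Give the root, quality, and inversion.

The pitch classes C, Eb, G, B arrange in thirds as C–Eb–G–B: a C minor-major seventh chord.
The lowest note is C, the root of the chord, so this is root position (figured bass 7).

C minor-major seventh, root position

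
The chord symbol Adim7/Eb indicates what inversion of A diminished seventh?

Adim7/Eb means A diminished seventh with Eb in the bass. Eb is the fifth of A diminished seventh (A–C–Eb–Gb), so this is second inversion.

second inversion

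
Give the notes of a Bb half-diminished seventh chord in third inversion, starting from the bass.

Spelling Bb half-diminished seventh: Bb–Db–Fb–Ab. In third inversion the seventh is bass, giving Ab, Bb, Db, Fb from the bottom.

Ab, Bb, Db, Fb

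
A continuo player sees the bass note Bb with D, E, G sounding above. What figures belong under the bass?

The notes Bb, D, E, G stack in thirds as E–G–Bb–D — an E half-diminished seventh chord. The bass Bb is the fifth, so this is second inversion: figured 4/3.

4/3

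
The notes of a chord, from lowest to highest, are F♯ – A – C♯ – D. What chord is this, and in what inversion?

D major seventh, first inversion

The pitch classes F#, A, C#, D arrange in thirds as D–F#–A–C#: a D major seventh chord.
The lowest note is F#, the third of the chord, so this is first inversion (figured bass 6/5).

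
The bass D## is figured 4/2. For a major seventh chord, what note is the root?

E#

The figures 4/2 mean the seventh of the chord is in the bass. If D## is the seventh of a major seventh chord, the root is E# (chord tones E#–G##–B#–D##).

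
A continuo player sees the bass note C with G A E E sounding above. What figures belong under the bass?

6/5

The notes C, G, A, E stack in thirds as A–C–E–G — an A minor seventh chord. The bass C is the third, so this is first inversion: figured 6/5.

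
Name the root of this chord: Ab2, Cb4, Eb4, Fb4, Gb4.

Reordering Ab, Cb, Eb, Fb, Gb into stacked thirds gives Fb–Ab–Cb–Eb–Gb; the bottom of that stack, Fb, is the root.

Fb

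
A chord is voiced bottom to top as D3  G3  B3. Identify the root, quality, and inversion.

The pitch classes D, G, B arrange in thirds as G–B–D: a G major triad.
The lowest note is D, the fifth of the chord, so this is second inversion (figured bass 6/4).

G major, second inversion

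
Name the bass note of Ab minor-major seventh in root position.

The root of Ab minor-major seventh (Ab–Cb–Eb–G) is Ab; that is the bass in root position.

Ab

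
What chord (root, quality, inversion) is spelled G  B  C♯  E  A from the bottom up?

Reducing to letter names: G, B, C#, E, A. These stack in thirds as A–C#–E–G–B — an A dominant ninth chord.
G is the seventh of A dominant ninth; seventh in the bass means third inversion.

A dominant ninth, third inversion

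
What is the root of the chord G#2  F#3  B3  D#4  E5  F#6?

G#, F#, B, D#, E are the tones of an E major ninth chord (E–G#–B–D#–F#), making E the root.

E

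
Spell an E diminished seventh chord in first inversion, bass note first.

G, Bb, Db, E

Spelling E diminished seventh: E–G–Bb–Db. In first inversion the third is bass, giving G, Bb, Db, E from the bottom.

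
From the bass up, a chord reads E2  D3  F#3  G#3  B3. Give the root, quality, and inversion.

E dominant ninth, root position

The pitch classes E, D, F#, G#, B arrange in thirds as E–G#–B–D–F#: an E dominant ninth chord.
With the root (E) in the bass, the chord is in root position.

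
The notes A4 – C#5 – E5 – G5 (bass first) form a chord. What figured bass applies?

The notes A, C#, E, G stack in thirds as A–C#–E–G — an A dominant seventh chord. The bass A is the root, so this is root position: figured 7.

7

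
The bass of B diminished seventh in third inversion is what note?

B diminished seventh is B–D–F–Ab. Third inversion places the seventh in the bass: Ab.

Ab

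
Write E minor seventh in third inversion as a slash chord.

Third inversion of E minor seventh has the seventh (D) in the bass. As a slash chord: Em7/D.

Em7/D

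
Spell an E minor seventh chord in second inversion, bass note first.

Spelling E minor seventh: E–G–B–D. In second inversion the fifth is bass, giving B, D, E, G from the bottom.

B, D, E, G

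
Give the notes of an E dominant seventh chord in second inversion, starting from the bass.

B, D, E, G#

Spelling E dominant seventh: E–G#–B–D. In second inversion the fifth is bass, giving B, D, E, G# from the bottom.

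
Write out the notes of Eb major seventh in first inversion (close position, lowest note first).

G, Bb, D, Eb

Spelling Eb major seventh: Eb–G–Bb–D. In first inversion the third is bass, giving G, Bb, D, Eb from the bottom.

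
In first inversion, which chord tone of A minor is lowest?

In first inversion the third is lowest. For A minor (A–C–E) that is C.

C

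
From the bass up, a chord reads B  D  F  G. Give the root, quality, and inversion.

Reducing to letter names: B, D, F, G. These stack in thirds as G–B–D–F — a G dominant seventh chord.
The lowest note is B, the third of the chord, so this is first inversion (figured bass 6/5).

G dominant seventh, first inversion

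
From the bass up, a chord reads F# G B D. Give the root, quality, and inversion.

The pitch classes F#, G, B, D arrange in thirds as G–B–D–F#: a G major seventh chord.
With the seventh (F#) in the bass, the chord is in third inversion (figured bass 4/2).

G major seventh, third inversion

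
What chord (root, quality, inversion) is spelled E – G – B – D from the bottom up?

E minor seventh, root position

Reducing to letter names: E, G, B, D. These stack in thirds as E–G–B–D — an E minor seventh chord.
E is the root of E minor seventh; root in the bass means root position (figured bass 7).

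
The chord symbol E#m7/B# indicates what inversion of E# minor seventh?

E#m7/B# means E# minor seventh with B# in the bass. B# is the fifth of E# minor seventh (E#–G#–B#–D#), so this is second inversion.

second inversion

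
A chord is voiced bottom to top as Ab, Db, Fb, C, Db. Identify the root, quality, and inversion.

Db minor-major seventh, second inversion

The pitch classes Ab, Db, Fb, C arrange in thirds as Db–Fb–Ab–C: a Db minor-major seventh chord.
The lowest note is Ab, the fifth of the chord, so this is second inversion (figured bass 4/3).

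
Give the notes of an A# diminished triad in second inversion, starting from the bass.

E, A#, C#

A# diminished is A#–C#–E. Second inversion puts the fifth (E) in the bass, with the remaining tones above: E, A#, C#.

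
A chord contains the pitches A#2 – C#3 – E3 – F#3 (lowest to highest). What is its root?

F#

Reordering A#, C#, E, F# into stacked thirds gives F#–A#–C#–E; the bottom of that stack, F#, is the root.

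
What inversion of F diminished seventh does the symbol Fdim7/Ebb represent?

Fdim7/Ebb means F diminished seventh with Ebb in the bass. Ebb is the seventh of F diminished seventh (F–Ab–Cb–Ebb), so this is third inversion.

third inversion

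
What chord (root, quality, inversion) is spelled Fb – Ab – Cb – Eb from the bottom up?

Reducing to letter names: Fb, Ab, Cb, Eb. These stack in thirds as Fb–Ab–Cb–Eb — an Fb major seventh chord.
The lowest note is Fb, the root of the chord, so this is root position (figured bass 7).

Fb major seventh, root position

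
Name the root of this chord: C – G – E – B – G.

Reordering C, G, E, B into stacked thirds gives C–E–G–B; the bottom of that stack, C, is the root.

C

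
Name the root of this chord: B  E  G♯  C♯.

The distinct letter names are B, E, G#, C#. Arranged as a stack of thirds they read C#–E–G#–B, so C# is the root (a C# minor seventh chord).

C#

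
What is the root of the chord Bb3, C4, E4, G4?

C

Bb, C, E, G are the tones of a C dominant seventh chord (C–E–G–Bb), making C the root.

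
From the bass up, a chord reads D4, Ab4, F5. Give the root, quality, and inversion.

The distinct note names are D, Ab, F. Stacked in thirds they read D–F–Ab, which is a diminished triad on D.
The lowest note is D, the root of the chord, so this is root position (figured bass 5/3).

D diminished, root position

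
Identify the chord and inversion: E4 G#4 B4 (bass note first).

E major, root position

The distinct note names are E, G#, B. Stacked in thirds they read E–G#–B, which is a major triad on E.
The lowest note is E, the root of the chord, so this is root position (figured bass 5/3).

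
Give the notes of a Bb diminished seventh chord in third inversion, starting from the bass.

Abb, Bb, Db, Fb

Spelling Bb diminished seventh: Bb–Db–Fb–Abb. In third inversion the seventh is bass, giving Abb, Bb, Db, Fb from the bottom.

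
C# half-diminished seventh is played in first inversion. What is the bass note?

C# half-diminished seventh is C#–E–G–B. First inversion places the third in the bass: E.

E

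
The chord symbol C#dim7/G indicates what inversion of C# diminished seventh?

second inversion

C#dim7/G means C# diminished seventh with G in the bass. G is the fifth of C# diminished seventh (C#–E–G–Bb), so this is second inversion.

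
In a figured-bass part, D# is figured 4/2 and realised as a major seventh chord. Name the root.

E

The figures 4/2 mean the seventh of the chord is in the bass. If D# is the seventh of a major seventh chord, the root is E (chord tones E–G#–B–D#).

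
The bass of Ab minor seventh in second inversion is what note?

Eb

In second inversion the fifth is lowest. For Ab minor seventh (Ab–Cb–Eb–Gb) that is Eb.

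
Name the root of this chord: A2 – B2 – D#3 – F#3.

B

A, B, D#, F# are the tones of a B dominant seventh chord (B–D#–F#–A), making B the root.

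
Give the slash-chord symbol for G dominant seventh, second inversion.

G7/D

Second inversion of G dominant seventh has the fifth (D) in the bass. As a slash chord: G7/D.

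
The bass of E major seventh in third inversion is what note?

E major seventh is E–G#–B–D#. Third inversion places the seventh in the bass: D#.

D#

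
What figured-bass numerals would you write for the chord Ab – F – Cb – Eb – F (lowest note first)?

6/5

The notes Ab, F, Cb, Eb stack in thirds as F–Ab–Cb–Eb — an F half-diminished seventh chord. The bass Ab is the third, so this is first inversion: figured 6/5.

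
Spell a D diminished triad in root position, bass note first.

D, F, Ab

The chord tones are D–F–Ab. With the root (D) lowest for root position: D, F, Ab.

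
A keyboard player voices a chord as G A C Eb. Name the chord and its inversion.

Reducing to letter names: G, A, C, Eb. These stack in thirds as A–C–Eb–G — an A half-diminished seventh chord.
G is the seventh of A half-diminished seventh; seventh in the bass means third inversion (figured bass 4/2).

A half-diminished seventh, third inversion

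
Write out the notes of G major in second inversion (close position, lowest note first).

G major is G–B–D. Second inversion puts the fifth (D) in the bass, with the remaining tones above: D, G, B.

D, G, B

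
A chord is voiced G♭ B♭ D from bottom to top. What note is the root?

Reordering Gb, Bb, D into stacked thirds gives Gb–Bb–D; the bottom of that stack, Gb, is the root.

Gb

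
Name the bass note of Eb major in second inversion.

Bb

Eb major is Eb–G–Bb. Second inversion places the fifth in the bass: Bb.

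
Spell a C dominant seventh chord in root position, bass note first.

C dominant seventh is C–E–G–Bb. Root position puts the root (C) in the bass, with the remaining tones above: C, E, G, Bb.

C, E, G, Bb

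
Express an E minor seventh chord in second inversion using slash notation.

Em7/B

Second inversion of E minor seventh has the fifth (B) in the bass. As a slash chord: Em7/B.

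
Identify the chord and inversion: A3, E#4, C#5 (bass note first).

A augmented, root position

The distinct note names are A, E#, C#. Stacked in thirds they read A–C#–E#, which is an augmented triad on A.
The lowest note is A, the root of the chord, so this is root position (figured bass 5/3).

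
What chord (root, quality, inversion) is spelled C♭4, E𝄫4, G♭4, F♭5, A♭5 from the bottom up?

Reducing to letter names: Cb, Ebb, Gb, Fb, Ab. These stack in thirds as Fb–Ab–Cb–Ebb–Gb — an Fb dominant ninth chord.
The lowest note is Cb, the fifth of the chord, so this is second inversion.

Fb dominant ninth, second inversion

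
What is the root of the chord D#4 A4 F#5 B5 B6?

The distinct letter names are D#, A, F#, B. Arranged as a stack of thirds they read B–D#–F#–A, so B is the root (a B dominant seventh chord).

B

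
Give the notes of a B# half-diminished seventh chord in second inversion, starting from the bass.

B# half-diminished seventh is B#–D#–F#–A#. Second inversion puts the fifth (F#) in the bass, with the remaining tones above: F#, A#, B#, D#.

F#, A#, B#, D#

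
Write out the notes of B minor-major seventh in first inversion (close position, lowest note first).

D, F#, A#, B

The chord tones are B–D–F#–A#. With the third (D) lowest for first inversion: D, F#, A#, B.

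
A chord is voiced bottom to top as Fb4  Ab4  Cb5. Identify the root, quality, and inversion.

Reducing to letter names: Fb, Ab, Cb. These stack in thirds as Fb–Ab–Cb — an Fb major triad.
Fb is the root of Fb major; root in the bass means root position (figured bass 5/3).

Fb major, root position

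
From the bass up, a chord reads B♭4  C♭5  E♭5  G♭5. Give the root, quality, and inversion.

The distinct note names are Bb, Cb, Eb, Gb. Stacked in thirds they read Cb–Eb–Gb–Bb, which is a major seventh chord on Cb.
Bb is the seventh of Cb major seventh; seventh in the bass means third inversion (figured bass 4/2).

Cb major seventh, third inversion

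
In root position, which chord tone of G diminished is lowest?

G

G diminished is G–Bb–Db. Root position places the root in the bass: G.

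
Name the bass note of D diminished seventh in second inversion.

D diminished seventh is D–F–Ab–Cb. Second inversion places the fifth in the bass: Ab.

Ab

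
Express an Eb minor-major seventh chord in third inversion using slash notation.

Third inversion of Eb minor-major seventh has the seventh (D) in the bass. As a slash chord: Ebm(maj7)/D.

Ebm(maj7)/D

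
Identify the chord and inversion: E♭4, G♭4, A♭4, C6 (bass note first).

The pitch classes Eb, Gb, Ab, C arrange in thirds as Ab–C–Eb–Gb: an Ab dominant seventh chord.
The lowest note is Eb, the fifth of the chord, so this is second inversion (figured bass 4/3).

Ab dominant seventh, second inversion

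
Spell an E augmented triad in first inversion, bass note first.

G#, B#, E

Spelling E augmented: E–G#–B#. In first inversion the third is bass, giving G#, B#, E from the bottom.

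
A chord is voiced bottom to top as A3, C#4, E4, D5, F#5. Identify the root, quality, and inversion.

D major ninth, second inversion

The distinct note names are A, C#, E, D, F#. Stacked in thirds they read D–F#–A–C#–E, which is a major ninth chord on D.
The lowest note is A, the fifth of the chord, so this is second inversion.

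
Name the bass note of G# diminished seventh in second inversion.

D

G# diminished seventh is G#–B–D–F. Second inversion places the fifth in the bass: D.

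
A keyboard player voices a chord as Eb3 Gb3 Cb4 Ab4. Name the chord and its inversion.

Reducing to letter names: Eb, Gb, Cb, Ab. These stack in thirds as Ab–Cb–Eb–Gb — an Ab minor seventh chord.
Eb is the fifth of Ab minor seventh; fifth in the bass means second inversion (figured bass 4/3).

Ab minor seventh, second inversion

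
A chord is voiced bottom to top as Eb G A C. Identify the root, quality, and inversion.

A half-diminished seventh, second inversion

Reducing to letter names: Eb, G, A, C. These stack in thirds as A–C–Eb–G — an A half-diminished seventh chord.
With the fifth (Eb) in the bass, the chord is in second inversion (figured bass 4/3).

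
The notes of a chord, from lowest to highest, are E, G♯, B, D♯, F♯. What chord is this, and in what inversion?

The pitch classes E, G#, B, D#, F# arrange in thirds as E–G#–B–D#–F#: an E major ninth chord.
E is the root of E major ninth; root in the bass means root position.

E major ninth, root position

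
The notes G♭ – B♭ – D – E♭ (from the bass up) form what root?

Reordering Gb, Bb, D, Eb into stacked thirds gives Eb–Gb–Bb–D; the bottom of that stack, Eb, is the root.

Eb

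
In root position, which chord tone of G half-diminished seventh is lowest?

G

In root position the root is lowest. For G half-diminished seventh (G–Bb–Db–F) that is G.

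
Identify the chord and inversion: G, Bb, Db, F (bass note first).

G half-diminished seventh, root position

Reducing to letter names: G, Bb, Db, F. These stack in thirds as G–Bb–Db–F — a G half-diminished seventh chord.
G is the root of G half-diminished seventh; root in the bass means root position (figured bass 7).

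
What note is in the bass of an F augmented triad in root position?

In root position the root is lowest. For F augmented (F–A–C#) that is F.

F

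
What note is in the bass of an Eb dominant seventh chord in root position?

Eb

In root position the root is lowest. For Eb dominant seventh (Eb–G–Bb–Db) that is Eb.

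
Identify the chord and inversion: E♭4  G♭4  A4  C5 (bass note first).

A diminished seventh, second inversion

Reducing to letter names: Eb, Gb, A, C. These stack in thirds as A–C–Eb–Gb — an A diminished seventh chord.
With the fifth (Eb) in the bass, the chord is in second inversion (figured bass 4/3).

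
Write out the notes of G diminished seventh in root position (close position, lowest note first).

G, Bb, Db, Fb

Spelling G diminished seventh: G–Bb–Db–Fb. In root position the root is bass, giving G, Bb, Db, Fb from the bottom.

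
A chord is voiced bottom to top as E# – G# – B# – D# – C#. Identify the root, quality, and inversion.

Reducing to letter names: E#, G#, B#, D#, C#. These stack in thirds as C#–E#–G#–B#–D# — a C# major ninth chord.
With the third (E#) in the bass, the chord is in first inversion.

C# major ninth, first inversion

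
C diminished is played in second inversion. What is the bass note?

The fifth of C diminished (C–Eb–Gb) is Gb; that is the bass in second inversion.

Gb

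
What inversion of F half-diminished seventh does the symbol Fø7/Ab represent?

Fø7/Ab means F half-diminished seventh with Ab in the bass. Ab is the third of F half-diminished seventh (F–Ab–Cb–Eb), so this is first inversion.

first inversion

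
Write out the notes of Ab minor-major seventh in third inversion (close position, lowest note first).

Ab minor-major seventh is Ab–Cb–Eb–G. Third inversion puts the seventh (G) in the bass, with the remaining tones above: G, Ab, Cb, Eb.

G, Ab, Cb, Eb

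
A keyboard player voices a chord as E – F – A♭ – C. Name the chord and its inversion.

The pitch classes E, F, Ab, C arrange in thirds as F–Ab–C–E: an F minor-major seventh chord.
The lowest note is E, the seventh of the chord, so this is third inversion (figured bass 4/2).

F minor-major seventh, third inversion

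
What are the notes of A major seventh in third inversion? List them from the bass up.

G#, A, C#, E

Spelling A major seventh: A–C#–E–G#. In third inversion the seventh is bass, giving G#, A, C#, E from the bottom.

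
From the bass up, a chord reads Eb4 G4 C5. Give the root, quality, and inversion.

C minor, first inversion

The distinct note names are Eb, G, C. Stacked in thirds they read C–Eb–G, which is a minor triad on C.
With the third (Eb) in the bass, the chord is in first inversion (figured bass 6).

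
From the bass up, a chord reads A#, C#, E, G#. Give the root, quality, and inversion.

Reducing to letter names: A#, C#, E, G#. These stack in thirds as A#–C#–E–G# — an A# half-diminished seventh chord.
With the root (A#) in the bass, the chord is in root position (figured bass 7).

A# half-diminished seventh, root position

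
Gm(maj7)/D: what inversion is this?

second inversion

Gm(maj7)/D means G minor-major seventh with D in the bass. D is the fifth of G minor-major seventh (G–Bb–D–F#), so this is second inversion.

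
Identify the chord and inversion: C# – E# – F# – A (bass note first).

F# minor-major seventh, second inversion

Reducing to letter names: C#, E#, F#, A. These stack in thirds as F#–A–C#–E# — an F# minor-major seventh chord.
The lowest note is C#, the fifth of the chord, so this is second inversion (figured bass 4/3).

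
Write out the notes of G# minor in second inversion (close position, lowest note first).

D#, G#, B

The chord tones are G#–B–D#. With the fifth (D#) lowest for second inversion: D#, G#, B.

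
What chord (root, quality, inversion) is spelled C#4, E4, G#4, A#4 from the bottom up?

The pitch classes C#, E, G#, A# arrange in thirds as A#–C#–E–G#: an A# half-diminished seventh chord.
With the third (C#) in the bass, the chord is in first inversion (figured bass 6/5).

A# half-diminished seventh, first inversion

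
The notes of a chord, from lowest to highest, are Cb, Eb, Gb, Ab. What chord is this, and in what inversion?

The pitch classes Cb, Eb, Gb, Ab arrange in thirds as Ab–Cb–Eb–Gb: an Ab minor seventh chord.
With the third (Cb) in the bass, the chord is in first inversion (figured bass 6/5).

Ab minor seventh, first inversion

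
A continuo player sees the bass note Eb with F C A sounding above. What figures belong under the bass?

4/2

The notes Eb, F, C, A stack in thirds as F–A–C–Eb — an F dominant seventh chord. The bass Eb is the seventh, so this is third inversion: figured 4/2.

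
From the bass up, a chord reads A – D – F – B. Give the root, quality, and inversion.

B half-diminished seventh, third inversion

The pitch classes A, D, F, B arrange in thirds as B–D–F–A: a B half-diminished seventh chord.
The lowest note is A, the seventh of the chord, so this is third inversion (figured bass 4/2).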